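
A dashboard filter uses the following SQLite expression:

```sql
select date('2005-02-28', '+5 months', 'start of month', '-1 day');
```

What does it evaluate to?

Adding +5 months to 2005-02-28 gives 2005-07-28.
`start of month` rewinds 2005-07-28 to 2005-07-01.
Going back 1 day from 2005-07-01 reaches 2005-06-30 (last day of June, 30 days).

2005-06-30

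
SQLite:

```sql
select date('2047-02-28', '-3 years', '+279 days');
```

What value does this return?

2044-12-03

Adding -3 years to 2047-02-28 gives 2044-02-28.
Applying '+279 days' to 2044-02-28: counting 279 days forward gives 2044-12-03.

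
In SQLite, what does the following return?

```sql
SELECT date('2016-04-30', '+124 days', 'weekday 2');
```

Applying '+124 days' to 2016-04-30: counting 124 days forward gives 2016-09-01.
`weekday 2` advances to the next Tuesday; 2016-09-01 is a Thursday, so it moves forward to 2016-09-06.

2016-09-06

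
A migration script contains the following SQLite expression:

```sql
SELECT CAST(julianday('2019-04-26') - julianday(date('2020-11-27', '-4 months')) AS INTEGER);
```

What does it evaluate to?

Adding -4 months to 2020-11-27 gives 2020-07-27.
4 days remain in April 2019 after the 26th (30 − 26).
Full months from May 2019 through June 2020 contribute their day counts.
Then 27 days into July 2020.
Total: 4 + 31 + 30 + 31 + 31 + 30 + 31 + 30 + 31 + 31 + 29 + 31 + 30 + 31 + 30 + 27 = 458.
The subtraction is earlier − later, so the result is −458 → -458.

-458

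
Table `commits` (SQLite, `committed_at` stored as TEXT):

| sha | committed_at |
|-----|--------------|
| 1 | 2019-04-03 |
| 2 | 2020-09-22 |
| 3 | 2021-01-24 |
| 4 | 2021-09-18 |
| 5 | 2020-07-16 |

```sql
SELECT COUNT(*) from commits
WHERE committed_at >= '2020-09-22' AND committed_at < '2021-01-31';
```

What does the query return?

2

Rows in [2020-09-22, 2021-01-31): 2020-09-22, 2021-01-24 → 2 rows.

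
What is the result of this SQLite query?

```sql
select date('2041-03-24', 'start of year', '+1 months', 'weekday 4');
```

`start of year` rewinds 2041-03-24 to 2041-01-01.
Adding +1 month to 2041-01-01 gives 2041-02-01.
`weekday 4` advances to the next Thursday; 2041-02-01 is a Friday, so it moves forward to 2041-02-07.

2041-02-07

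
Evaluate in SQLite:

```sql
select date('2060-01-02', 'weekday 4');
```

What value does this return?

2060-01-08

`weekday 4` advances to the next Thursday; 2060-01-02 is a Friday, so it moves forward to 2060-01-08.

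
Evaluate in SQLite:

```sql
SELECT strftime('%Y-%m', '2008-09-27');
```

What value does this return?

2008-09

`%Y-%m` extracts the year-month: 2008-09.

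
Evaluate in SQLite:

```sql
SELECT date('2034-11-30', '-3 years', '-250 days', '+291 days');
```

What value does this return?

2032-01-10

Adding -3 years to 2034-11-30 gives 2031-11-30.
Applying '-250 days' to 2031-11-30: counting 250 days back gives 2031-03-25.
Applying '+291 days' to 2031-03-25: counting 291 days forward gives 2032-01-10.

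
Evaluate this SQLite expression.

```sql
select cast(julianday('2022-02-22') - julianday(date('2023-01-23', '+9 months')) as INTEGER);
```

Adding +9 months to 2023-01-23 gives 2023-10-23.
6 days remain in February 2022 after the 22nd (28 − 22).
Full months from March 2022 through September 2023 contribute their day counts.
Then 23 days into October 2023.
Total: 6 + 31 + 30 + 31 + 30 + 31 + 31 + 30 + 31 + 30 + 31 + 31 + 28 + 31 + 30 + 31 + 30 + 31 + 31 + 30 + 23 = 608.
The subtraction is earlier − later, so the result is −608 → -608.

-608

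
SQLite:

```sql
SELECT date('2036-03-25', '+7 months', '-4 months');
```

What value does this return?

2036-06-25

Adding +7 months to 2036-03-25 gives 2036-10-25.
Adding -4 months to 2036-10-25 gives 2036-06-25.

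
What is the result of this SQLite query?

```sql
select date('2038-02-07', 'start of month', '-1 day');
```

2038-01-31

`start of month` rewinds 2038-02-07 to 2038-02-01.
Going back 1 day from 2038-02-01 reaches 2038-01-31 (last day of January, 31 days).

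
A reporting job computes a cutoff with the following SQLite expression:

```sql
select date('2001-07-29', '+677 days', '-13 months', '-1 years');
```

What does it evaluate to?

Applying '+677 days' to 2001-07-29: counting 677 days forward gives 2003-06-06.
Adding -13 months to 2003-06-06 gives 2002-05-06.
Adding -1 year to 2002-05-06 gives 2001-05-06.

2001-05-06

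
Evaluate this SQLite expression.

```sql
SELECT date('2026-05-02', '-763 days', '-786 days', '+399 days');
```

2023-03-09

Applying '-763 days' to 2026-05-02: counting 763 days back gives 2024-03-30.
Applying '-786 days' to 2024-03-30: counting 786 days back gives 2022-02-03.
Applying '+399 days' to 2022-02-03: counting 399 days forward gives 2023-03-09.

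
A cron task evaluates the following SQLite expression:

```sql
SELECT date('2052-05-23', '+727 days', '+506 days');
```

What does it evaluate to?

Applying '+727 days' to 2052-05-23: counting 727 days forward gives 2054-05-20.
Applying '+506 days' to 2054-05-20: counting 506 days forward gives 2055-10-08.

2055-10-08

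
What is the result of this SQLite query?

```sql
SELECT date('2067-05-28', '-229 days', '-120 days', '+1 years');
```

2067-06-13

Applying '-229 days' to 2067-05-28: counting 229 days back gives 2066-10-11.
Applying '-120 days' to 2066-10-11: counting 120 days back gives 2066-06-13.
Adding +1 year to 2066-06-13 gives 2067-06-13.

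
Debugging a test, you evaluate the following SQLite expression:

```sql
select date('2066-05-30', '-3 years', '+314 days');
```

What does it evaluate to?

2064-04-08

Adding -3 years to 2066-05-30 gives 2063-05-30.
Applying '+314 days' to 2063-05-30: counting 314 days forward gives 2064-04-08.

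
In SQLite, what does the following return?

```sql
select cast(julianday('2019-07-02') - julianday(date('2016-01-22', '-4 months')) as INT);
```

Adding -4 months to 2016-01-22 gives 2015-09-22.
8 days remain in September 2015 after the 22nd (30 − 22).
Full months from October 2015 through June 2019 contribute their day counts.
Then 2 days into July 2019.
Total: 8 + 31 + 30 + 31 + 31 + 29 + 31 + 30 + 31 + 30 + 31 + 31 + 30 + 31 + 30 + 31 + 31 + 28 + 31 + 30 + 31 + 30 + 31 + 31 + 30 + 31 + 30 + 31 + 31 + 28 + 31 + 30 + 31 + 30 + 31 + 31 + 30 + 31 + 30 + 31 + 31 + 28 + 31 + 30 + 31 + 30 + 2 = 1379.

1379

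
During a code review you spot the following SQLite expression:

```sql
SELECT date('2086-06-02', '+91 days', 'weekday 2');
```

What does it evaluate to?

2086-09-03

Applying '+91 days' to 2086-06-02: counting 91 days forward gives 2086-09-01.
`weekday 2` advances to the next Tuesday; 2086-09-01 is a Sunday, so it moves forward to 2086-09-03.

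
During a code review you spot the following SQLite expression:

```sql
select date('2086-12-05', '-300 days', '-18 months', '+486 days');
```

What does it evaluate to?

2085-12-07

Applying '-300 days' to 2086-12-05: counting 300 days back gives 2086-02-08.
Adding -18 months to 2086-02-08 gives 2084-08-08.
Applying '+486 days' to 2084-08-08: counting 486 days forward gives 2085-12-07.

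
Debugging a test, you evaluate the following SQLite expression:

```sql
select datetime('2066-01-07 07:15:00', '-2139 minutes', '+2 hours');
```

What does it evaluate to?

2066-01-05 21:36:00

2139 minutes = 35h 39m; -2139 minutes from 2066-01-07 07:15:00 is 2066-01-05 19:36:00 (crosses midnight).
+2 hours from 2066-01-05 19:36:00 is 2066-01-05 21:36:00.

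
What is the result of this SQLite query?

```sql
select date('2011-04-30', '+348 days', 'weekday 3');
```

Applying '+348 days' to 2011-04-30: counting 348 days forward gives 2012-04-12.
`weekday 3` advances to the next Wednesday; 2012-04-12 is a Thursday, so it moves forward to 2012-04-18.

2012-04-18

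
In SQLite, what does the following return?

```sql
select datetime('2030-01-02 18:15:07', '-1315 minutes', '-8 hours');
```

1315 minutes = 21h 55m; -1315 minutes from 2030-01-02 18:15:07 is 2030-01-01 20:20:07 (crosses midnight).
-8 hours from 2030-01-01 20:20:07 is 2030-01-01 12:20:07.

2030-01-01 12:20:07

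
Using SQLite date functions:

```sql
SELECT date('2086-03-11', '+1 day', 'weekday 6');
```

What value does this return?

Advancing 1 more day within March lands on 2086-03-12.
`weekday 6` advances to the next Saturday; 2086-03-12 is a Tuesday, so it moves forward to 2086-03-16.

2086-03-16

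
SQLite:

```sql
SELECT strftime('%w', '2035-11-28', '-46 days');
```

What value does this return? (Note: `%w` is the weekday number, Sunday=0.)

6

First apply '-46 days': 2035-11-28 → 2035-10-13.
2035-10-13 is a Saturday; with Sunday=0 that is 6.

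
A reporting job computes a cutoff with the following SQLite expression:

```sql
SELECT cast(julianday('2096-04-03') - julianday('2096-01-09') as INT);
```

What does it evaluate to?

22 days remain in January 2096 after the 9th (31 − 9).
February 2096: 29 days (leap year).
March 2096: 31 days.
Then 3 days into April 2096.
Total: 22 + 29 + 31 + 3 = 85.

85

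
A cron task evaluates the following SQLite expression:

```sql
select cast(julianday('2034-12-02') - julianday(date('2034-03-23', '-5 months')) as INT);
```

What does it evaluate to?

405

Adding -5 months to 2034-03-23 gives 2033-10-23.
8 days remain in October 2033 after the 23rd (31 − 23).
Full months from November 2033 through November 2034 contribute their day counts.
Then 2 days into December 2034.
Total: 8 + 30 + 31 + 31 + 28 + 31 + 30 + 31 + 30 + 31 + 31 + 30 + 31 + 30 + 2 = 405.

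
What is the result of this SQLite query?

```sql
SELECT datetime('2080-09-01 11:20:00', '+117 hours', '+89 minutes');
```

2080-09-06 09:49:00

+117 hours from 2080-09-01 11:20:00 is 2080-09-06 08:20:00 (crosses midnight).
89 minutes = 1h 29m; +89 minutes from 2080-09-06 08:20:00 is 2080-09-06 09:49:00.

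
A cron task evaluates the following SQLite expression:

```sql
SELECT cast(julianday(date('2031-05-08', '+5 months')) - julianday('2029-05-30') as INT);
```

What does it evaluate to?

Adding +5 months to 2031-05-08 gives 2031-10-08.
1 day remains in May 2029 after the 30th (31 − 30).
Full months from June 2029 through September 2031 contribute their day counts.
Then 8 days into October 2031.
Total: 1 + 30 + 31 + 31 + 30 + 31 + 30 + 31 + 31 + 28 + 31 + 30 + 31 + 30 + 31 + 31 + 30 + 31 + 30 + 31 + 31 + 28 + 31 + 30 + 31 + 30 + 31 + 31 + 30 + 8 = 861.

861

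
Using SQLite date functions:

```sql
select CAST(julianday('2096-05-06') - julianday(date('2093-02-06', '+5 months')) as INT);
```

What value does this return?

Adding +5 months to 2093-02-06 gives 2093-07-06.
25 days remain in July 2093 after the 6th (31 − 6).
Full months from August 2093 through April 2096 contribute their day counts.
Then 6 days into May 2096.
Total: 25 + 31 + 30 + 31 + 30 + 31 + 31 + 28 + 31 + 30 + 31 + 30 + 31 + 31 + 30 + 31 + 30 + 31 + 31 + 28 + 31 + 30 + 31 + 30 + 31 + 31 + 30 + 31 + 30 + 31 + 31 + 29 + 31 + 30 + 6 = 1035.

1035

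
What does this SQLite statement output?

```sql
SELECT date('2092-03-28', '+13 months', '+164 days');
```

2093-10-09

Adding +13 months to 2092-03-28 gives 2093-04-28.
Applying '+164 days' to 2093-04-28: counting 164 days forward gives 2093-10-09.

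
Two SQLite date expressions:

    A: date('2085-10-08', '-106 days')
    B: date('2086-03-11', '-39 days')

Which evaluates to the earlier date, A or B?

A

A = 2085-06-24.
B = 2086-01-31.
A is earlier.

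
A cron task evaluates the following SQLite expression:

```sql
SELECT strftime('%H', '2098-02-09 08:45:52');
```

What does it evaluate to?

08

`%H` extracts the 2-digit hour (00-23): 08.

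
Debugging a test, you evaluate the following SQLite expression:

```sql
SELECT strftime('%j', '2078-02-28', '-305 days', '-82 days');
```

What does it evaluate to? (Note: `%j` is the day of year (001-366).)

037

First apply '-305 days', '-82 days': 2078-02-28 → 2077-02-06.
Day-of-year for 2077-02-06: days since 2077-01-01 inclusive = 37, zero-padded to 037.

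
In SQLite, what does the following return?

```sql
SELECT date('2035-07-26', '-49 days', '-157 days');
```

2035-01-01

Applying '-49 days' to 2035-07-26: counting 49 days back gives 2035-06-07.
Applying '-157 days' to 2035-06-07: counting 157 days back gives 2035-01-01.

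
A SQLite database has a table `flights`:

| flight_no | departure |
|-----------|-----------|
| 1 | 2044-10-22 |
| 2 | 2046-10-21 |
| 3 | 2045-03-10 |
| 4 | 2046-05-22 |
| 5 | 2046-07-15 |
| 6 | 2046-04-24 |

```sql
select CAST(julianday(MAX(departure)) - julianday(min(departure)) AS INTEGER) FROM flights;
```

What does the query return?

729

MIN = 2044-10-22, MAX = 2046-10-21.
9 days remain in October 2044 after the 22nd (31 − 22).
Full months from November 2044 through September 2046 contribute their day counts.
Then 21 days into October 2046.
Total: 9 + 30 + 31 + 31 + 28 + 31 + 30 + 31 + 30 + 31 + 31 + 30 + 31 + 30 + 31 + 31 + 28 + 31 + 30 + 31 + 30 + 31 + 31 + 30 + 21 = 729.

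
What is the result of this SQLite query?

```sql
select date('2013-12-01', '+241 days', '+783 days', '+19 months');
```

Applying '+241 days' to 2013-12-01: counting 241 days forward gives 2014-07-30.
Applying '+783 days' to 2014-07-30: counting 783 days forward gives 2016-09-20.
Adding +19 months to 2016-09-20 gives 2018-04-20.

2018-04-20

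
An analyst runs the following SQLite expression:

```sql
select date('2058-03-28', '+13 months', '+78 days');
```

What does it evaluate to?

Adding +13 months to 2058-03-28 gives 2059-04-28.
Applying '+78 days' to 2059-04-28: counting 78 days forward gives 2059-07-15.

2059-07-15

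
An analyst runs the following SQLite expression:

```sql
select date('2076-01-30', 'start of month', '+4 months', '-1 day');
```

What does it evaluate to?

`start of month` rewinds 2076-01-30 to 2076-01-01.
Adding +4 months to 2076-01-01 gives 2076-05-01.
Going back 1 day from 2076-05-01 reaches 2076-04-30 (last day of April, 30 days).

2076-04-30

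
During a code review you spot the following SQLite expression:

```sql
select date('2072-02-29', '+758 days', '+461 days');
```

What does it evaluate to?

Applying '+758 days' to 2072-02-29: counting 758 days forward gives 2074-03-28.
Applying '+461 days' to 2074-03-28: counting 461 days forward gives 2075-07-02.

2075-07-02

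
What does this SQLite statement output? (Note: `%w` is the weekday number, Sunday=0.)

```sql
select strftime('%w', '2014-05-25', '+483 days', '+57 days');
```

First apply '+483 days', '+57 days': 2014-05-25 → 2015-11-16.
2015-11-16 is a Monday; with Sunday=0 that is 1.

1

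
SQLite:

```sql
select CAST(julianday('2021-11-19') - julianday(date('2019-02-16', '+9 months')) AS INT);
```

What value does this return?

Adding +9 months to 2019-02-16 gives 2019-11-16.
14 days remain in November 2019 after the 16th (30 − 16).
Full months from December 2019 through October 2021 contribute their day counts.
Then 19 days into November 2021.
Total: 14 + 31 + 31 + 29 + 31 + 30 + 31 + 30 + 31 + 31 + 30 + 31 + 30 + 31 + 31 + 28 + 31 + 30 + 31 + 30 + 31 + 31 + 30 + 31 + 19 = 734.

734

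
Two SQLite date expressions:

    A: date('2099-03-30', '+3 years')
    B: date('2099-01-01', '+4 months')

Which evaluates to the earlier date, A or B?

A = 2102-03-30.
B = 2099-05-01.
B is earlier.

B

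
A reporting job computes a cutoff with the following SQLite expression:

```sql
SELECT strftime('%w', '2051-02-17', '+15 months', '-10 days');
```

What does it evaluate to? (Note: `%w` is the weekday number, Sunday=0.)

First apply '+15 months', '-10 days': 2051-02-17 → 2052-05-07.
2052-05-07 is a Tuesday; with Sunday=0 that is 2.

2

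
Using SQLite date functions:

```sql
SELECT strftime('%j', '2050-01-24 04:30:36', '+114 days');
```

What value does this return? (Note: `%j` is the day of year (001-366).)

138

First apply '+114 days': 2050-01-24 04:30:36 → 2050-05-18 04:30:36.
Day-of-year for 2050-05-18: days since 2050-01-01 inclusive = 138, zero-padded to 138.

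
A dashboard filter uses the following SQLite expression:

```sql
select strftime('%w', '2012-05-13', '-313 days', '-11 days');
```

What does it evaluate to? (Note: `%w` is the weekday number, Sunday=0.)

First apply '-313 days', '-11 days': 2012-05-13 → 2011-06-24.
2011-06-24 is a Friday; with Sunday=0 that is 5.

5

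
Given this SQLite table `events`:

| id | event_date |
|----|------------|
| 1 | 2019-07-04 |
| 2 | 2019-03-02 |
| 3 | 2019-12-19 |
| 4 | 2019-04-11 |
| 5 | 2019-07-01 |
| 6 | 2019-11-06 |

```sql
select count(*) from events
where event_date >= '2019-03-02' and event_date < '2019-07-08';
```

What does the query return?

4

Rows in [2019-03-02, 2019-07-08): 2019-07-04, 2019-03-02, 2019-04-11, 2019-07-01 → 4 rows.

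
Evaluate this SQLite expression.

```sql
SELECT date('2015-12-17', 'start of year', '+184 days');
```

2015-07-04

`start of year` rewinds 2015-12-17 to 2015-01-01.
Applying '+184 days' to 2015-01-01: counting 184 days forward gives 2015-07-04.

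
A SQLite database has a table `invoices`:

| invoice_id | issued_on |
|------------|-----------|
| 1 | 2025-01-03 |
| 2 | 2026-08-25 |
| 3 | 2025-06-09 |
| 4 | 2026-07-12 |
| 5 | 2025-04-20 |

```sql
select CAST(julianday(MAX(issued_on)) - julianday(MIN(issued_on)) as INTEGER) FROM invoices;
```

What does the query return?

MIN = 2025-01-03, MAX = 2026-08-25.
28 days remain in January 2025 after the 3rd (31 − 3).
Full months from February 2025 through July 2026 contribute their day counts.
Then 25 days into August 2026.
Total: 28 + 28 + 31 + 30 + 31 + 30 + 31 + 31 + 30 + 31 + 30 + 31 + 31 + 28 + 31 + 30 + 31 + 30 + 31 + 25 = 599.

599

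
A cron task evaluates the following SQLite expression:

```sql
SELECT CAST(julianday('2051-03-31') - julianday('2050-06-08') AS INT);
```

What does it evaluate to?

22 days remain in June 2050 after the 8th (30 − 8).
Full months from July 2050 through February 2051 contribute their day counts.
Then 31 days into March 2051.
Total: 22 + 31 + 31 + 30 + 31 + 30 + 31 + 31 + 28 + 31 = 296.

296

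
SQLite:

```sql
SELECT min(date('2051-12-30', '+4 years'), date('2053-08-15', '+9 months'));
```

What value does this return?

date('2051-12-30', '+4 years') → 2055-12-30.
date('2053-08-15', '+9 months') → 2054-05-15.
Earlier of the two is 2054-05-15.

2054-05-15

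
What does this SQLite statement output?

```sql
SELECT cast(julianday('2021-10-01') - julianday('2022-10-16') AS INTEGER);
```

-380

30 days remain in October 2021 after the 1st (31 − 1).
Full months from November 2021 through September 2022 contribute their day counts.
Then 16 days into October 2022.
Total: 30 + 30 + 31 + 31 + 28 + 31 + 30 + 31 + 30 + 31 + 31 + 30 + 16 = 380.
The subtraction is earlier − later, so the result is −380 → -380.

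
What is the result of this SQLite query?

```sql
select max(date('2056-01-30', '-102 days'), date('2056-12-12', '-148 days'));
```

2056-07-17

date('2056-01-30', '-102 days') → 2055-10-20.
date('2056-12-12', '-148 days') → 2056-07-17.
Later of the two is 2056-07-17.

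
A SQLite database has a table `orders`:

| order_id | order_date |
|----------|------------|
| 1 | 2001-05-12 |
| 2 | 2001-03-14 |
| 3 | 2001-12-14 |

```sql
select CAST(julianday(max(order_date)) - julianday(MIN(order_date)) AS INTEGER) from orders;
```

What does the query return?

MIN = 2001-03-14, MAX = 2001-12-14.
17 days remain in March 2001 after the 14th (31 − 14).
Full months from April 2001 through November 2001 contribute their day counts.
Then 14 days into December 2001.
Total: 17 + 30 + 31 + 30 + 31 + 31 + 30 + 31 + 30 + 14 = 275.

275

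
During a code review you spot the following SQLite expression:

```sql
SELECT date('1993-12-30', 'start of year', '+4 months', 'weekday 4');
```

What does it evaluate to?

1993-05-06

`start of year` rewinds 1993-12-30 to 1993-01-01.
Adding +4 months to 1993-01-01 gives 1993-05-01.
`weekday 4` advances to the next Thursday; 1993-05-01 is a Saturday, so it moves forward to 1993-05-06.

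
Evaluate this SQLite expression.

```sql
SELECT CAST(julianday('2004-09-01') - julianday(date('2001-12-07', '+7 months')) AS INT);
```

Adding +7 months to 2001-12-07 gives 2002-07-07.
24 days remain in July 2002 after the 7th (31 − 7).
Full months from August 2002 through August 2004 contribute their day counts.
Then 1 day into September 2004.
Total: 24 + 31 + 30 + 31 + 30 + 31 + 31 + 28 + 31 + 30 + 31 + 30 + 31 + 31 + 30 + 31 + 30 + 31 + 31 + 29 + 31 + 30 + 31 + 30 + 31 + 31 + 1 = 787.

787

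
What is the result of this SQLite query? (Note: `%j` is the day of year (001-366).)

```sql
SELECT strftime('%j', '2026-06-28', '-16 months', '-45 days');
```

First apply '-16 months', '-45 days': 2026-06-28 → 2025-01-14.
Day-of-year for 2025-01-14: days since 2025-01-01 inclusive = 14, zero-padded to 014.

014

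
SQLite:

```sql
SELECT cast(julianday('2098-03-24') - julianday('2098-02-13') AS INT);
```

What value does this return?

39

15 days remain in February 2098 after the 13th (28 − 13).
Then 24 days into March 2098.
Total: 15 + 24 = 39.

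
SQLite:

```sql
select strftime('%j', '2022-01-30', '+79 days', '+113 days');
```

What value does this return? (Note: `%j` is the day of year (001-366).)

222

First apply '+79 days', '+113 days': 2022-01-30 → 2022-08-10.
Day-of-year for 2022-08-10: days since 2022-01-01 inclusive = 222, zero-padded to 222.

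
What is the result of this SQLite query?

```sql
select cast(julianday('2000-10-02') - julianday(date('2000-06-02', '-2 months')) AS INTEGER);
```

183

Adding -2 months to 2000-06-02 gives 2000-04-02.
28 days remain in April 2000 after the 2nd (30 − 2).
May 2000: 31 days.
June 2000: 30 days.
July 2000: 31 days.
August 2000: 31 days.
September 2000: 30 days.
Then 2 days into October 2000.
Total: 28 + 31 + 30 + 31 + 31 + 30 + 2 = 183.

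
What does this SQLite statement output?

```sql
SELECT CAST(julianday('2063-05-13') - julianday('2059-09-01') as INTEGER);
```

29 days remain in September 2059 after the 1st (30 − 1).
Full months from October 2059 through April 2063 contribute their day counts.
Then 13 days into May 2063.
Total: 29 + 31 + 30 + 31 + 31 + 29 + 31 + 30 + 31 + 30 + 31 + 31 + 30 + 31 + 30 + 31 + 31 + 28 + 31 + 30 + 31 + 30 + 31 + 31 + 30 + 31 + 30 + 31 + 31 + 28 + 31 + 30 + 31 + 30 + 31 + 31 + 30 + 31 + 30 + 31 + 31 + 28 + 31 + 30 + 13 = 1350.

1350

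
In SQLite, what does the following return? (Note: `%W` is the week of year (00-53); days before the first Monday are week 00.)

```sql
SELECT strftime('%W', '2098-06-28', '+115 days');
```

42

First apply '+115 days': 2098-06-28 → 2098-10-21.
2098-10-21 is a Tuesday. SQLite's %W counts Mondays since the year started; the result is 42.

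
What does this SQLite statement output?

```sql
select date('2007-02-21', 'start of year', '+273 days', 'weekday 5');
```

2007-10-05

`start of year` rewinds 2007-02-21 to 2007-01-01.
Applying '+273 days' to 2007-01-01: counting 273 days forward gives 2007-10-01.
`weekday 5` advances to the next Friday; 2007-10-01 is a Monday, so it moves forward to 2007-10-05.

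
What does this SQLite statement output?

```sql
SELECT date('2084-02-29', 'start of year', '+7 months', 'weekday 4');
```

2084-08-03

`start of year` rewinds 2084-02-29 to 2084-01-01.
Adding +7 months to 2084-01-01 gives 2084-08-01.
`weekday 4` advances to the next Thursday; 2084-08-01 is a Tuesday, so it moves forward to 2084-08-03.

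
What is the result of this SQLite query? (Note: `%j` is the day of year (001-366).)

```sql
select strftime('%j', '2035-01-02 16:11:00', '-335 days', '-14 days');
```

018

First apply '-335 days', '-14 days': 2035-01-02 16:11:00 → 2034-01-18 16:11:00.
Day-of-year for 2034-01-18: days since 2034-01-01 inclusive = 18, zero-padded to 018.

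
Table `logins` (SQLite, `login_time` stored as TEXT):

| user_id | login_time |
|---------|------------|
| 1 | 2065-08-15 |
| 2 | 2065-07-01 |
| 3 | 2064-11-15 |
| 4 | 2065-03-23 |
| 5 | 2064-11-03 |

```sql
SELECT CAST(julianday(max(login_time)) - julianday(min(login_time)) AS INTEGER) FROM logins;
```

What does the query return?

MIN = 2064-11-03, MAX = 2065-08-15.
27 days remain in November 2064 after the 3rd (30 − 3).
Full months from December 2064 through July 2065 contribute their day counts.
Then 15 days into August 2065.
Total: 27 + 31 + 31 + 28 + 31 + 30 + 31 + 30 + 31 + 15 = 285.

285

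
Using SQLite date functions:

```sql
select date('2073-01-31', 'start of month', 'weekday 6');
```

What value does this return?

`start of month` rewinds 2073-01-31 to 2073-01-01.
`weekday 6` advances to the next Saturday; 2073-01-01 is a Sunday, so it moves forward to 2073-01-07.

2073-01-07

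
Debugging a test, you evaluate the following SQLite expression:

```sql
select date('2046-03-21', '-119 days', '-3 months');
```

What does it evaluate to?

2045-08-22

Applying '-119 days' to 2046-03-21: counting 119 days back gives 2045-11-22.
Adding -3 months to 2045-11-22 gives 2045-08-22.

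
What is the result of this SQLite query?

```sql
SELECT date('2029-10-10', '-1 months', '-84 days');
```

Adding -1 month to 2029-10-10 gives 2029-09-10.
Applying '-84 days' to 2029-09-10: counting 84 days back gives 2029-06-18.

2029-06-18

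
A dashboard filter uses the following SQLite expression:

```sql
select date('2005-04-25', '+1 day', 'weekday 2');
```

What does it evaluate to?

2005-04-26

Advancing 1 more day within April lands on 2005-04-26.
`weekday 2` advances to the next Tuesday; 2005-04-26 is already a Tuesday, so it stays at 2005-04-26.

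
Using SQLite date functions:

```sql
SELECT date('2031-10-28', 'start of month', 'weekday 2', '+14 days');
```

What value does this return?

2031-10-21

`start of month` rewinds 2031-10-28 to 2031-10-01.
`weekday 2` advances to the next Tuesday; 2031-10-01 is a Wednesday, so it moves forward to 2031-10-07.
Advancing 14 more days within October lands on 2031-10-21.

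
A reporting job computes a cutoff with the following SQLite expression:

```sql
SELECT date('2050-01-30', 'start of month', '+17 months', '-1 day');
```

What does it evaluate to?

2051-05-31

`start of month` rewinds 2050-01-30 to 2050-01-01.
Adding +17 months to 2050-01-01 gives 2051-06-01.
Going back 1 day from 2051-06-01 reaches 2051-05-31 (last day of May, 31 days).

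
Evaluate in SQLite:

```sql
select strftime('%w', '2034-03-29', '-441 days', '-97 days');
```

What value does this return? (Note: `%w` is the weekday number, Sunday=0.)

4

First apply '-441 days', '-97 days': 2034-03-29 → 2032-10-07.
2032-10-07 is a Thursday; with Sunday=0 that is 4.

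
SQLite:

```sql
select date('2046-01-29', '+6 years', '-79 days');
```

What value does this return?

Adding +6 years to 2046-01-29 gives 2052-01-29.
Applying '-79 days' to 2052-01-29: counting 79 days back gives 2051-11-11.

2051-11-11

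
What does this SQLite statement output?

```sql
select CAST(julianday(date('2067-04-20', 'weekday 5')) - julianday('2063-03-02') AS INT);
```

`weekday 5` advances to the next Friday; 2067-04-20 is a Wednesday, so it moves forward to 2067-04-22.
29 days remain in March 2063 after the 2nd (31 − 2).
Full months from April 2063 through March 2067 contribute their day counts.
Then 22 days into April 2067.
Total: 29 + 30 + 31 + 30 + 31 + 31 + 30 + 31 + 30 + 31 + 31 + 29 + 31 + 30 + 31 + 30 + 31 + 31 + 30 + 31 + 30 + 31 + 31 + 28 + 31 + 30 + 31 + 30 + 31 + 31 + 30 + 31 + 30 + 31 + 31 + 28 + 31 + 30 + 31 + 30 + 31 + 31 + 30 + 31 + 30 + 31 + 31 + 28 + 31 + 22 = 1512.

1512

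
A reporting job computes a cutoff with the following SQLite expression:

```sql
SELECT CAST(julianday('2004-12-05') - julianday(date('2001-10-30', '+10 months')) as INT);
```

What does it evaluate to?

828

Adding +10 months to 2001-10-30 gives 2002-08-30.
1 day remains in August 2002 after the 30th (31 − 30).
Full months from September 2002 through November 2004 contribute their day counts.
Then 5 days into December 2004.
Total: 1 + 30 + 31 + 30 + 31 + 31 + 28 + 31 + 30 + 31 + 30 + 31 + 31 + 30 + 31 + 30 + 31 + 31 + 29 + 31 + 30 + 31 + 30 + 31 + 31 + 30 + 31 + 30 + 5 = 828.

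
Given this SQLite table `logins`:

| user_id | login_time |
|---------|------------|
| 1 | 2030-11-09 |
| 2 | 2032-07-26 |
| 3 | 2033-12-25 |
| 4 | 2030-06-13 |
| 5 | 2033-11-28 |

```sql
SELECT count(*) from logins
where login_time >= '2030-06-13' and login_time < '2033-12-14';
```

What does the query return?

Rows in [2030-06-13, 2033-12-14): 2030-11-09, 2032-07-26, 2030-06-13, 2033-11-28 → 4 rows.

4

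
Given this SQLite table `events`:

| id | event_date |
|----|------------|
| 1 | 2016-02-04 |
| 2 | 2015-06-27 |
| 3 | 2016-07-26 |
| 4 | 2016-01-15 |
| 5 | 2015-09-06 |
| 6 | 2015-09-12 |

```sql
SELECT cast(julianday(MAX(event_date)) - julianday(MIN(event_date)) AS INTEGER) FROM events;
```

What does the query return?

395

MIN = 2015-06-27, MAX = 2016-07-26.
3 days remain in June 2015 after the 27th (30 − 27).
Full months from July 2015 through June 2016 contribute their day counts.
Then 26 days into July 2016.
Total: 3 + 31 + 31 + 30 + 31 + 30 + 31 + 31 + 29 + 31 + 30 + 31 + 30 + 26 = 395.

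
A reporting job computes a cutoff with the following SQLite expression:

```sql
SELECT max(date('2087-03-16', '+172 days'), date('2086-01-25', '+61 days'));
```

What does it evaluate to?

date('2087-03-16', '+172 days') → 2087-09-04.
date('2086-01-25', '+61 days') → 2086-03-27.
Later of the two is 2087-09-04.

2087-09-04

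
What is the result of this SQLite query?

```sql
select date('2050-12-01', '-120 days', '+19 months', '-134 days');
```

2051-10-21

Applying '-120 days' to 2050-12-01: counting 120 days back gives 2050-08-03.
Adding +19 months to 2050-08-03 gives 2052-03-03.
Applying '-134 days' to 2052-03-03: counting 134 days back gives 2051-10-21.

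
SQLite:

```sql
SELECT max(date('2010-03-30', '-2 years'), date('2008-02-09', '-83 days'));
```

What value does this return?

date('2010-03-30', '-2 years') → 2008-03-30.
date('2008-02-09', '-83 days') → 2007-11-18.
Later of the two is 2008-03-30.

2008-03-30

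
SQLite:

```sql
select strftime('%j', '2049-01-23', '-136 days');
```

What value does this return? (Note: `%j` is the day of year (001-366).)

253

First apply '-136 days': 2049-01-23 → 2048-09-09.
Day-of-year for 2048-09-09: days since 2048-01-01 inclusive = 253, zero-padded to 253.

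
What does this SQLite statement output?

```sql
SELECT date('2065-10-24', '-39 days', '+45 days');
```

Going back 24 days from 2065-10-24 reaches 2065-09-30 (last day of September, 30 days).
Going back 15 days within September lands on 2065-09-15.
Applying '+45 days' to 2065-09-15: counting 45 days forward gives 2065-10-30.

2065-10-30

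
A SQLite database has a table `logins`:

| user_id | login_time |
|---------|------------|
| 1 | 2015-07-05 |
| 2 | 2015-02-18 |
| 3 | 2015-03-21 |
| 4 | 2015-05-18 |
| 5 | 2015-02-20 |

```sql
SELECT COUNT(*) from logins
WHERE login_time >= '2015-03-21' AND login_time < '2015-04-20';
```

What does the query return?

Rows in [2015-03-21, 2015-04-20): 2015-03-21 → 1 row.

1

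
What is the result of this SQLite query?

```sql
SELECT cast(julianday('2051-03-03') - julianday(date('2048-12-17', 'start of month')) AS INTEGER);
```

`start of month` rewinds 2048-12-17 to 2048-12-01.
30 days remain in December 2048 after the 1st (31 − 1).
Full months from January 2049 through February 2051 contribute their day counts.
Then 3 days into March 2051.
Total: 30 + 31 + 28 + 31 + 30 + 31 + 30 + 31 + 31 + 30 + 31 + 30 + 31 + 31 + 28 + 31 + 30 + 31 + 30 + 31 + 31 + 30 + 31 + 30 + 31 + 31 + 28 + 3 = 822.

822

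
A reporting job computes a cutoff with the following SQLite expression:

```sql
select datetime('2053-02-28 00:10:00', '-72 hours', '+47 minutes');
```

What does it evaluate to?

-72 hours from 2053-02-28 00:10:00 is 2053-02-25 00:10:00 (crosses midnight).
+47 minutes from 2053-02-25 00:10:00 is 2053-02-25 00:57:00.

2053-02-25 00:57:00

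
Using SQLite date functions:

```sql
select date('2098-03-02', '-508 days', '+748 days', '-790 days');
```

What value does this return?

2096-08-29

Applying '-508 days' to 2098-03-02: counting 508 days back gives 2096-10-10.
Applying '+748 days' to 2096-10-10: counting 748 days forward gives 2098-10-28.
Applying '-790 days' to 2098-10-28: counting 790 days back gives 2096-08-29.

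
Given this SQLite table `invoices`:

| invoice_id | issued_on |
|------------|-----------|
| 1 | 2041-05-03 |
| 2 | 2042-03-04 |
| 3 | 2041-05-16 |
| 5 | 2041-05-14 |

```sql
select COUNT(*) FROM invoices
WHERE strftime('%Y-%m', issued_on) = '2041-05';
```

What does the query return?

3

Rows with year-month 2041-05: 2041-05-03, 2041-05-16, 2041-05-14 → 3.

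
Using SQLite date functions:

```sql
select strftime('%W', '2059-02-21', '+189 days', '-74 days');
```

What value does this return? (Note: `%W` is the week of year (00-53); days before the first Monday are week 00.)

First apply '+189 days', '-74 days': 2059-02-21 → 2059-06-16.
2059-06-16 is a Monday. SQLite's %W counts Mondays since the year started; the result is 24.

24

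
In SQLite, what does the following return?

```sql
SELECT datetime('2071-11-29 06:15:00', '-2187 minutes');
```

2071-11-27 17:48:00

2187 minutes = 36h 27m; -2187 minutes from 2071-11-29 06:15:00 is 2071-11-27 17:48:00 (crosses midnight).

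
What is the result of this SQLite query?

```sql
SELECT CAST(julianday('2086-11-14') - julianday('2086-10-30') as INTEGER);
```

15

1 day remains in October 2086 after the 30th (31 − 30).
Then 14 days into November 2086.
Total: 1 + 14 = 15.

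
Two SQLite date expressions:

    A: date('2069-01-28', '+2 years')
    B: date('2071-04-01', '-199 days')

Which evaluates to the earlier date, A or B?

B

A = 2071-01-28.
B = 2070-09-14.
B is earlier.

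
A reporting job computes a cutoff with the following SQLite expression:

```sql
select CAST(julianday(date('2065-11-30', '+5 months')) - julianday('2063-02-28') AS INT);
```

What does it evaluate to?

Adding +5 months to 2065-11-30 gives 2066-04-30.
0 days remain in February 2063 after the 28th (28 − 28).
Full months from March 2063 through March 2066 contribute their day counts.
Then 30 days into April 2066.
Total: 0 + 31 + 30 + 31 + 30 + 31 + 31 + 30 + 31 + 30 + 31 + 31 + 29 + 31 + 30 + 31 + 30 + 31 + 31 + 30 + 31 + 30 + 31 + 31 + 28 + 31 + 30 + 31 + 30 + 31 + 31 + 30 + 31 + 30 + 31 + 31 + 28 + 31 + 30 = 1157.

1157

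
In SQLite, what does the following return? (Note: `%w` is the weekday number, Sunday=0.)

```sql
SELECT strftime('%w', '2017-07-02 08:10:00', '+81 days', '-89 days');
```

6

First apply '+81 days', '-89 days': 2017-07-02 08:10:00 → 2017-06-24 08:10:00.
2017-06-24 is a Saturday; with Sunday=0 that is 6.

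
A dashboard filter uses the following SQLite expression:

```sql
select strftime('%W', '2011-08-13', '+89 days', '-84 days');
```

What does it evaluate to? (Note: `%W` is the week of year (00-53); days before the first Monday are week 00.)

First apply '+89 days', '-84 days': 2011-08-13 → 2011-08-18.
2011-08-18 is a Thursday. SQLite's %W counts Mondays since the year started; the result is 33.

33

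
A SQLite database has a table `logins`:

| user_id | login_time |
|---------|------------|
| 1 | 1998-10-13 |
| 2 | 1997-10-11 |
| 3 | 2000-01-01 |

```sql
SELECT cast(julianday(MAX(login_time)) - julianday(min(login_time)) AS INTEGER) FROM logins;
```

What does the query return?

MIN = 1997-10-11, MAX = 2000-01-01.
20 days remain in October 1997 after the 11th (31 − 11).
Full months from November 1997 through December 1999 contribute their day counts.
Then 1 day into January 2000.
Total: 20 + 30 + 31 + 31 + 28 + 31 + 30 + 31 + 30 + 31 + 31 + 30 + 31 + 30 + 31 + 31 + 28 + 31 + 30 + 31 + 30 + 31 + 31 + 30 + 31 + 30 + 31 + 1 = 812.

812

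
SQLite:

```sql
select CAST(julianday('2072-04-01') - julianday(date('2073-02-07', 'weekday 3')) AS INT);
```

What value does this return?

-313

`weekday 3` advances to the next Wednesday; 2073-02-07 is a Tuesday, so it moves forward to 2073-02-08.
29 days remain in April 2072 after the 1st (30 − 1).
Full months from May 2072 through January 2073 contribute their day counts.
Then 8 days into February 2073.
Total: 29 + 31 + 30 + 31 + 31 + 30 + 31 + 30 + 31 + 31 + 8 = 313.
The subtraction is earlier − later, so the result is −313 → -313.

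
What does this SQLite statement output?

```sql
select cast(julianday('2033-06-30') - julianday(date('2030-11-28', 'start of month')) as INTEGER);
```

972

`start of month` rewinds 2030-11-28 to 2030-11-01.
29 days remain in November 2030 after the 1st (30 − 1).
Full months from December 2030 through May 2033 contribute their day counts.
Then 30 days into June 2033.
Total: 29 + 31 + 31 + 28 + 31 + 30 + 31 + 30 + 31 + 31 + 30 + 31 + 30 + 31 + 31 + 29 + 31 + 30 + 31 + 30 + 31 + 31 + 30 + 31 + 30 + 31 + 31 + 28 + 31 + 30 + 31 + 30 = 972.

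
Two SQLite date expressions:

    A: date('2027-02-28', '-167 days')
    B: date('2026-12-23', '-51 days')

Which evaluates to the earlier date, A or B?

A = 2026-09-14.
B = 2026-11-02.
A is earlier.

A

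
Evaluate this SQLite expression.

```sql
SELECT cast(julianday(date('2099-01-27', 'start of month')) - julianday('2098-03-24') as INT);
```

`start of month` rewinds 2099-01-27 to 2099-01-01.
7 days remain in March 2098 after the 24th (31 − 24).
Full months from April 2098 through December 2098 contribute their day counts.
Then 1 day into January 2099.
Total: 7 + 30 + 31 + 30 + 31 + 31 + 30 + 31 + 30 + 31 + 1 = 283.

283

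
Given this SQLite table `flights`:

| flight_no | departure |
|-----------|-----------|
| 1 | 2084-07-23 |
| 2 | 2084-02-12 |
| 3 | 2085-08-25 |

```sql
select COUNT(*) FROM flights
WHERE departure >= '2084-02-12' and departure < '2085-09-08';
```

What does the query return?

Rows in [2084-02-12, 2085-09-08): 2084-07-23, 2084-02-12, 2085-08-25 → 3 rows.

3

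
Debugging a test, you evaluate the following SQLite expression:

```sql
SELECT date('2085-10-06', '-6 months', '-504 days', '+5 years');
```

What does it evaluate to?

Adding -6 months to 2085-10-06 gives 2085-04-06.
Applying '-504 days' to 2085-04-06: counting 504 days back gives 2083-11-19.
Adding +5 years to 2083-11-19 gives 2088-11-19.

2088-11-19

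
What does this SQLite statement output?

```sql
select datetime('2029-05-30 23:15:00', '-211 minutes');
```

2029-05-30 19:44:00

211 minutes = 3h 31m; -211 minutes from 2029-05-30 23:15:00 is 2029-05-30 19:44:00.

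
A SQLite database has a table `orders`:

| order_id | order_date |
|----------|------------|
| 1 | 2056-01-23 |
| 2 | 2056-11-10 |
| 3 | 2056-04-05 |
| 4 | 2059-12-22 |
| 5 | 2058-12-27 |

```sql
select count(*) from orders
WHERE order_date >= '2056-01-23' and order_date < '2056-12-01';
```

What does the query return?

3

Rows in [2056-01-23, 2056-12-01): 2056-01-23, 2056-11-10, 2056-04-05 → 3 rows.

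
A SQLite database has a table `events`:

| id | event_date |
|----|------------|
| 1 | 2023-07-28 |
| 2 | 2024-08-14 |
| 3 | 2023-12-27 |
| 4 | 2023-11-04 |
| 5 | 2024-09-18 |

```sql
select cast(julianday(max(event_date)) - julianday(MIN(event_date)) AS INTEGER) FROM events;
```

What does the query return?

418

MIN = 2023-07-28, MAX = 2024-09-18.
3 days remain in July 2023 after the 28th (31 − 28).
Full months from August 2023 through August 2024 contribute their day counts.
Then 18 days into September 2024.
Total: 3 + 31 + 30 + 31 + 30 + 31 + 31 + 29 + 31 + 30 + 31 + 30 + 31 + 31 + 18 = 418.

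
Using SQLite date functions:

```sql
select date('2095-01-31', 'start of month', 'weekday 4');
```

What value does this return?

`start of month` rewinds 2095-01-31 to 2095-01-01.
`weekday 4` advances to the next Thursday; 2095-01-01 is a Saturday, so it moves forward to 2095-01-06.

2095-01-06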